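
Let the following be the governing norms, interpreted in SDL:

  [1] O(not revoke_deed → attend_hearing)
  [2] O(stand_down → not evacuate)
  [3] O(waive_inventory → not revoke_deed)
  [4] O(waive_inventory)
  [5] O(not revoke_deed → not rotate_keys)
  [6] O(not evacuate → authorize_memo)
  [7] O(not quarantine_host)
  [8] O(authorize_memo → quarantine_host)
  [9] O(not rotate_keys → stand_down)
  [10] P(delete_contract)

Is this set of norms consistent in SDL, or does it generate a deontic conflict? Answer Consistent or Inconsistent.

Premise 7 gives O(not quarantine_host).
Premise 8, O(authorize_memo → quarantine_host), contraposes to O(not quarantine_host → not authorize_memo); with O(not quarantine_host) we get O(not authorize_memo).
The contrapositive of premise 6 (O(not evacuate → authorize_memo)) is O(not authorize_memo → evacuate), and O(not authorize_memo) is already established, so O(evacuate).
Premise 2 is O(stand_down → not evacuate); contrapositively O(evacuate → not stand_down). Since O(evacuate) holds, K gives O(not stand_down).
The contrapositive of premise 9 (O(not rotate_keys → stand_down)) is O(not stand_down → rotate_keys), and O(not stand_down) is already established, so O(rotate_keys).
Premise 5 is O(not revoke_deed → not rotate_keys); contrapositively O(rotate_keys → revoke_deed). Since O(rotate_keys) holds, K gives O(revoke_deed).
The contrapositive of premise 3 (O(waive_inventory → not revoke_deed)) is O(revoke_deed → not waive_inventory), and O(revoke_deed) is already established, so O(not waive_inventory).
But premise 4 directly asserts O(waive_inventory).
We now have both O(not waive_inventory) and O(waive_inventory) — waive_inventory is simultaneously obligatory and forbidden, violating the D-axiom.

Inconsistent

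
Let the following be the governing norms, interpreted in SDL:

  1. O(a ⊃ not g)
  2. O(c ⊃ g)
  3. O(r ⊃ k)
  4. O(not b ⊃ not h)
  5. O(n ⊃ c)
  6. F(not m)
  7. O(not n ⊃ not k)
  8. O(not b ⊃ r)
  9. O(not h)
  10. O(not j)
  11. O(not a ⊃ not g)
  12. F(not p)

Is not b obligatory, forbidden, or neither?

By case analysis on a: premise 1 gives O(a ⊃ not g) and premise 11 gives O(not a ⊃ not g), so O(not g) either way.
Premise 2 is O(c ⊃ g); contrapositively O(not g ⊃ not c). Since O(not g) holds, K gives O(not c).
Premise 5 is O(n ⊃ c); contrapositively O(not c ⊃ not n). Since O(not c) holds, K gives O(not n).
Applying K to premise 7 (O(not n ⊃ not k)) and O(not n) yields O(not k).
Premise 3 is O(r ⊃ k); contrapositively O(not k ⊃ not r). Since O(not k) holds, K gives O(not r).
Premise 8 is O(not b ⊃ r); contrapositively O(not r ⊃ b). Since O(not r) holds, K gives O(b).
Premises 4, 6, 9, 10, 12 do not contribute to this derivation.
Thus O(b), which is F(not b): not b is forbidden.

Forbidden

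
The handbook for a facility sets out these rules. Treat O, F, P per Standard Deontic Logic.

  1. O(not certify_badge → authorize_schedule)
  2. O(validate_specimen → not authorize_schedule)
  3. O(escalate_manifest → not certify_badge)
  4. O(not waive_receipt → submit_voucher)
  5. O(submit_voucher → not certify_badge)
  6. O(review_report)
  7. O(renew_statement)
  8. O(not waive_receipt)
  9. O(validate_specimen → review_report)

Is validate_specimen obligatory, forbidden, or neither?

Forbidden

From premise 8 we have O(not waive_receipt).
With premise 4, O(not waive_receipt → submit_voucher), the K-axiom yields O(submit_voucher).
With premise 5, O(submit_voucher → not certify_badge), the K-axiom yields O(not certify_badge).
Applying K to premise 1 (O(not certify_badge → authorize_schedule)) and O(not certify_badge) yields O(authorize_schedule).
Premise 2, O(validate_specimen → not authorize_schedule), contraposes to O(authorize_schedule → not validate_specimen); with O(authorize_schedule) we get O(not validate_specimen).
Premises 3, 6, 7, 9 do not contribute to this derivation.
Thus O(not validate_specimen), which is F(validate_specimen): validate_specimen is forbidden.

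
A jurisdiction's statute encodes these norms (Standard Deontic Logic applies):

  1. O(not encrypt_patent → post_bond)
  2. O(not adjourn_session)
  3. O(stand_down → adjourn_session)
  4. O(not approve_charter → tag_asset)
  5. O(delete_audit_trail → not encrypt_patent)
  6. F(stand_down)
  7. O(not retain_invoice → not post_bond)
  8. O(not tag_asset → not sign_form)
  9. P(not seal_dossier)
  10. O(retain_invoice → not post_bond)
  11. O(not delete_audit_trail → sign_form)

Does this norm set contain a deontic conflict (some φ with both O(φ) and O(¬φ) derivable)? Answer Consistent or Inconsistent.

Consistent

Premise 3 is O(stand_down → adjourn_session), but O(stand_down) is not derivable from the premises, so it does not yield O(adjourn_session).
So O(adjourn_session) is not derivable, and the apparent clash with O(not adjourn_session) does not arise.
A world satisfying every obligation exists (e.g. adjourn_session=false, approve_charter=false, delete_audit_trail=false, encrypt_patent=true, post_bond=false, retain_invoice=false, seal_dossier=false, sign_form=true, stand_down=false, tag_asset=true); no atom is both obligatory and forbidden, so the set is consistent.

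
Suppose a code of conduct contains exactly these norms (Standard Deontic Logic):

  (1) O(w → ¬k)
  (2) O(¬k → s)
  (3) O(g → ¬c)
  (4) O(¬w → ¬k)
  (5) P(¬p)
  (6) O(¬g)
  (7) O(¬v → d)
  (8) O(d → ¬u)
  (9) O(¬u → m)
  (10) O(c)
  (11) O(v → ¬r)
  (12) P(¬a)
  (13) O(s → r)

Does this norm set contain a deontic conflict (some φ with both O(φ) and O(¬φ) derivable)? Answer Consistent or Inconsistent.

Premise 3 is O(g → ¬c), but O(g) is not derivable from the premises, so it does not yield O(¬c).
So O(¬c) is not derivable, and the apparent clash with O(c) does not arise.
A world satisfying every obligation exists (e.g. a=false, c=true, d=true, g=false, k=false, m=true, p=false, r=true, s=true, u=false, v=false, w=false); no atom is both obligatory and forbidden, so the set is consistent.

Consistent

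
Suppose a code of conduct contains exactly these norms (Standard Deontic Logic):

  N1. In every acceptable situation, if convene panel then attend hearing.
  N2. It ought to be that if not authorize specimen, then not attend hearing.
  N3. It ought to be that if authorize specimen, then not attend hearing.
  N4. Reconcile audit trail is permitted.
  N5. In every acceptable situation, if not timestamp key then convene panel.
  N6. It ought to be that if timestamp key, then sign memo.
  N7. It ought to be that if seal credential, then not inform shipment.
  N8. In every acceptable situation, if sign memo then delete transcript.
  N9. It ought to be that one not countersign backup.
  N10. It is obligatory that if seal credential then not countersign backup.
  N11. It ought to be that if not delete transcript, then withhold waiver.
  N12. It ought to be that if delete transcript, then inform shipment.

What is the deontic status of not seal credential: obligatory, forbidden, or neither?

By case analysis on authorize_specimen: premise 3 gives O(authorize_specimen → ¬attend_hearing) and premise 2 gives O(¬authorize_specimen → ¬attend_hearing), so O(¬attend_hearing) either way.
The contrapositive of premise 1 (O(convene_panel → attend_hearing)) is O(¬attend_hearing → ¬convene_panel), and O(¬attend_hearing) is already established, so O(¬convene_panel).
Premise 5, O(¬timestamp_key → convene_panel), contraposes to O(¬convene_panel → timestamp_key); with O(¬convene_panel) we get O(timestamp_key).
With premise 6, O(timestamp_key → sign_memo), the K-axiom yields O(sign_memo).
Premise 8 is O(sign_memo → delete_transcript); since O(sign_memo), deontic closure gives O(delete_transcript).
With premise 12, O(delete_transcript → inform_shipment), the K-axiom yields O(inform_shipment).
Premise 7 is O(seal_credential → ¬inform_shipment); contrapositively O(inform_shipment → ¬seal_credential). Since O(inform_shipment) holds, K gives O(¬seal_credential).
Premises 4, 9, 10, 11 do not contribute to this derivation.
Hence ¬seal_credential is obligatory.

Obligatory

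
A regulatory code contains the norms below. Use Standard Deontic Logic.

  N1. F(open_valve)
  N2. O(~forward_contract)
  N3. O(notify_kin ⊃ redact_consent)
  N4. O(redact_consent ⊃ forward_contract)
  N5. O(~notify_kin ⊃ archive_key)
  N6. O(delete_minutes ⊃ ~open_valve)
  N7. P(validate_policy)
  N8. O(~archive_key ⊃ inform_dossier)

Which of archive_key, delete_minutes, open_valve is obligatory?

archive_key

Premise 2 states O(~forward_contract) outright.
Premise 4, O(redact_consent ⊃ forward_contract), contraposes to O(~forward_contract ⊃ ~redact_consent); with O(~forward_contract) we get O(~redact_consent).
Premise 3 is O(notify_kin ⊃ redact_consent); contrapositively O(~redact_consent ⊃ ~notify_kin). Since O(~redact_consent) holds, K gives O(~notify_kin).
From O(~notify_kin) and premise 5, O(~notify_kin ⊃ archive_key), we obtain O(archive_key).
So O(archive_key) holds — archive_key is obligatory. None of the other listed options is made obligatory by any chain of premises.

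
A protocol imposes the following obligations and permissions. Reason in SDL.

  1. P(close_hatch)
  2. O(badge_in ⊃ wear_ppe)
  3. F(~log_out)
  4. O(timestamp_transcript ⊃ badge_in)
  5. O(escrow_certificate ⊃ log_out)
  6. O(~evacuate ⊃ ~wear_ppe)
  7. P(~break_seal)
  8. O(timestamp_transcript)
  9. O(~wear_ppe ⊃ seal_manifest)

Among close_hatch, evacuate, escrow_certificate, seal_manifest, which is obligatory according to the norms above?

evacuate

From premise 8 we have O(timestamp_transcript).
With premise 4, O(timestamp_transcript ⊃ badge_in), the K-axiom yields O(badge_in).
From O(badge_in) and premise 2, O(badge_in ⊃ wear_ppe), we obtain O(wear_ppe).
The contrapositive of premise 6 (O(~evacuate ⊃ ~wear_ppe)) is O(wear_ppe ⊃ evacuate), and O(wear_ppe) is already established, so O(evacuate).
So O(evacuate) holds — evacuate is obligatory. None of the other listed options is made obligatory by any chain of premises.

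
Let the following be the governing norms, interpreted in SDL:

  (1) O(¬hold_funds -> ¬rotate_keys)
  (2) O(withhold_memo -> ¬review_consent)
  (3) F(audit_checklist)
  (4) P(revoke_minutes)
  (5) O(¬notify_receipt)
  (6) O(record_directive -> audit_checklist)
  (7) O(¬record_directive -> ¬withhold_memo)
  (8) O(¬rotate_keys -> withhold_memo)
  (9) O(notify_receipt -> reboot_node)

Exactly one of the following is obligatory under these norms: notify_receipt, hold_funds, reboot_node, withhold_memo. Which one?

hold_funds

F(audit_checklist) at premise 3 means O(¬audit_checklist).
The contrapositive of premise 6 (O(record_directive -> audit_checklist)) is O(¬audit_checklist -> ¬record_directive), and O(¬audit_checklist) is already established, so O(¬record_directive).
From O(¬record_directive) and premise 7, O(¬record_directive -> ¬withhold_memo), we obtain O(¬withhold_memo).
Premise 8, O(¬rotate_keys -> withhold_memo), contraposes to O(¬withhold_memo -> rotate_keys); with O(¬withhold_memo) we get O(rotate_keys).
Premise 1 is O(¬hold_funds -> ¬rotate_keys); contrapositively O(rotate_keys -> hold_funds). Since O(rotate_keys) holds, K gives O(hold_funds).
So O(hold_funds) holds — hold_funds is obligatory. None of the other listed options is made obligatory by any chain of premises.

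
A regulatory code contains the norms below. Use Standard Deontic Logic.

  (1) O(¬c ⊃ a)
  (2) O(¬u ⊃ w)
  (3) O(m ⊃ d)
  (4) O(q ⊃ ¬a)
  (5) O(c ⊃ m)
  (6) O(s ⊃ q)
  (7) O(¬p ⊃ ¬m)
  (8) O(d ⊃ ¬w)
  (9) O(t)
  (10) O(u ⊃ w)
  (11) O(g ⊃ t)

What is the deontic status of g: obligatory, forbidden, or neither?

Neither

Premise 11 is O(g ⊃ t); even if O(t) held, inferring O(g) would be affirming the consequent — invalid.
No premise or chain of K-axiom applications forces O(g), and none forces O(¬g). So g is neither obligatory nor forbidden under these norms.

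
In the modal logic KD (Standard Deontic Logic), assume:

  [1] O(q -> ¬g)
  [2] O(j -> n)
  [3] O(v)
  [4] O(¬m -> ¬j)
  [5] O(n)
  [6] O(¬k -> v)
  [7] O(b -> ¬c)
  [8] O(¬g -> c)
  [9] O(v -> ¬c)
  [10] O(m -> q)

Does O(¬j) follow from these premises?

From premise 3 we have O(v).
Applying K to premise 9 (O(v -> ¬c)) and O(v) yields O(¬c).
The contrapositive of premise 8 (O(¬g -> c)) is O(¬c -> g), and O(¬c) is already established, so O(g).
The contrapositive of premise 1 (O(q -> ¬g)) is O(g -> ¬q), and O(g) is already established, so O(¬q).
Premise 10, O(m -> q), contraposes to O(¬q -> ¬m); with O(¬q) we get O(¬m).
Applying K to premise 4 (O(¬m -> ¬j)) and O(¬m) yields O(¬j).
Premises 2, 5, 6, 7 do not contribute to this derivation.
So O(¬j) follows.

Yes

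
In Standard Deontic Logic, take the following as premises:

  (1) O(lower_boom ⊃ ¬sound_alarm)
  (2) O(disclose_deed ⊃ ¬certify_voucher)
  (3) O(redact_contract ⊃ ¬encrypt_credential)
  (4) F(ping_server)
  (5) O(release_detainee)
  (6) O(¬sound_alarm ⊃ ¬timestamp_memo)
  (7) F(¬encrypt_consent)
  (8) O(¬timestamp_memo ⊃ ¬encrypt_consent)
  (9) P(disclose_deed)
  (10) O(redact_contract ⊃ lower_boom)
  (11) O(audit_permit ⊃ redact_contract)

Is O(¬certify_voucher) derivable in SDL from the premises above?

No

Premise 2 is O(disclose_deed ⊃ ¬certify_voucher), but O(disclose_deed) is not derivable from the premises (the permission P(disclose_deed) asserts only ¬O(¬disclose_deed), not O(disclose_deed)), so it does not yield O(¬certify_voucher).
No other premise forces O(¬certify_voucher). An ideal world satisfying every premise can still have ¬certify_voucher false, so O(¬certify_voucher) is not derivable.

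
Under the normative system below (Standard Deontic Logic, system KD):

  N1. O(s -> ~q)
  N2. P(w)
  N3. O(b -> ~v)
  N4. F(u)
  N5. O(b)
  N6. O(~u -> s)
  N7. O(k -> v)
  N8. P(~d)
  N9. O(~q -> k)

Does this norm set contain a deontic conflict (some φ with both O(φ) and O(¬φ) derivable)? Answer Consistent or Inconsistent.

Premise 5 states O(b) outright.
From O(b) and premise 3, O(b -> ~v), we obtain O(~v).
The contrapositive of premise 7 (O(k -> v)) is O(~v -> ~k), and O(~v) is already established, so O(~k).
Premise 9, O(~q -> k), contraposes to O(~k -> q); with O(~k) we get O(q).
Premise 1, O(s -> ~q), contraposes to O(q -> ~s); with O(q) we get O(~s).
The contrapositive of premise 6 (O(~u -> s)) is O(~s -> u), and O(~s) is already established, so O(u).
But premise 4, F(u), means O(~u).
We now have both O(u) and O(~u) — u is simultaneously obligatory and forbidden, violating the D-axiom.

Inconsistent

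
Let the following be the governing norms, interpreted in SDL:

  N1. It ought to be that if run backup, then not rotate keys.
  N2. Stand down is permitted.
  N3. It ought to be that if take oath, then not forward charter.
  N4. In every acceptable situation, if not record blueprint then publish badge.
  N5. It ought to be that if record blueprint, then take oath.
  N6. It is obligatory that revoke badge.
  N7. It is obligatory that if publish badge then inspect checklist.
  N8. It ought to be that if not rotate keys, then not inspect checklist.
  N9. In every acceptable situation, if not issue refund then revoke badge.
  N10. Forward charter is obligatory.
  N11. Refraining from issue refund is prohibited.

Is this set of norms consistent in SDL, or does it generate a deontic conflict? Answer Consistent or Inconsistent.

Premise 9 is O(¬issue_refund → revoke_badge); even if O(revoke_badge) held, inferring O(¬issue_refund) would be affirming the consequent — invalid.
So O(¬issue_refund) is not derivable, and the apparent clash with O(issue_refund) does not arise.
A world satisfying every obligation exists (e.g. forward_charter=true, inspect_checklist=true, issue_refund=true, publish_badge=true, record_blueprint=false, revoke_badge=true, rotate_keys=true, run_backup=false, stand_down=false, take_oath=false); no atom is both obligatory and forbidden, so the set is consistent.

Consistent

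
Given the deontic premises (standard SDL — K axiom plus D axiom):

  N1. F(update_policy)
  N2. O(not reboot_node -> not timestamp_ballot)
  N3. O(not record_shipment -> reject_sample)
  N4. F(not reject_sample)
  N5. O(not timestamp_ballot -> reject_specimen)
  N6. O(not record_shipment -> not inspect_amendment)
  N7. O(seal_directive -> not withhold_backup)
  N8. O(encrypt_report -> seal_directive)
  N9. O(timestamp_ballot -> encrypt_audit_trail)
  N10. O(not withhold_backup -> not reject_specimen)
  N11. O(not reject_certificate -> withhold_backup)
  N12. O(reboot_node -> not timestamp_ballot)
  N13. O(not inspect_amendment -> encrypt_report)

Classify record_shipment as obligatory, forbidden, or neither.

Obligatory

By case analysis on not reboot_node: premise 2 gives O(not reboot_node -> not timestamp_ballot) and premise 12 gives O(reboot_node -> not timestamp_ballot), so O(not timestamp_ballot) either way.
With premise 5, O(not timestamp_ballot -> reject_specimen), the K-axiom yields O(reject_specimen).
Premise 10 is O(not withhold_backup -> not reject_specimen); contrapositively O(reject_specimen -> withhold_backup). Since O(reject_specimen) holds, K gives O(withhold_backup).
The contrapositive of premise 7 (O(seal_directive -> not withhold_backup)) is O(withhold_backup -> not seal_directive), and O(withhold_backup) is already established, so O(not seal_directive).
The contrapositive of premise 8 (O(encrypt_report -> seal_directive)) is O(not seal_directive -> not encrypt_report), and O(not seal_directive) is already established, so O(not encrypt_report).
The contrapositive of premise 13 (O(not inspect_amendment -> encrypt_report)) is O(not encrypt_report -> inspect_amendment), and O(not encrypt_report) is already established, so O(inspect_amendment).
Premise 6 is O(not record_shipment -> not inspect_amendment); contrapositively O(inspect_amendment -> record_shipment). Since O(inspect_amendment) holds, K gives O(record_shipment).
Premises 1, 3, 4, 9, 11 do not contribute to this derivation.
Hence record_shipment is obligatory.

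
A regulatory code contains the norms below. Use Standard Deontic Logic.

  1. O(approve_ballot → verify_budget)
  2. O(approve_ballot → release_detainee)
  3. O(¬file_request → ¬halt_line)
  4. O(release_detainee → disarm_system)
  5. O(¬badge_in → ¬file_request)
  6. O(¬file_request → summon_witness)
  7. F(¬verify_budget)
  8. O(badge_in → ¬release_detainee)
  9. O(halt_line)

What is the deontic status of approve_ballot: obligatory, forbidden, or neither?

Forbidden

Premise 9 gives O(halt_line).
The contrapositive of premise 3 (O(¬file_request → ¬halt_line)) is O(halt_line → file_request), and O(halt_line) is already established, so O(file_request).
Premise 5, O(¬badge_in → ¬file_request), contraposes to O(file_request → badge_in); with O(file_request) we get O(badge_in).
Applying K to premise 8 (O(badge_in → ¬release_detainee)) and O(badge_in) yields O(¬release_detainee).
The contrapositive of premise 2 (O(approve_ballot → release_detainee)) is O(¬release_detainee → ¬approve_ballot), and O(¬release_detainee) is already established, so O(¬approve_ballot).
Premises 1, 4, 6, 7 do not contribute to this derivation.
Thus O(¬approve_ballot), which is F(approve_ballot): approve_ballot is forbidden.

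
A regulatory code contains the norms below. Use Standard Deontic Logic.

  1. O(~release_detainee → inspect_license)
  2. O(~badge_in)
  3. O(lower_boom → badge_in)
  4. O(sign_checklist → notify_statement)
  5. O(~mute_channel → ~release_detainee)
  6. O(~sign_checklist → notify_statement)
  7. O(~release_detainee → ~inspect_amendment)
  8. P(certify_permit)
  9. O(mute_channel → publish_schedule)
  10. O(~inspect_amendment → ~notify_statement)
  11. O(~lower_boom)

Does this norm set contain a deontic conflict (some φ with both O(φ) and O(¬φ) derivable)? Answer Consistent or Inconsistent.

Premise 3 is O(lower_boom → badge_in), but O(lower_boom) is not derivable from the premises, so it does not yield O(badge_in).
So O(badge_in) is not derivable, and the apparent clash with O(~badge_in) does not arise.
A world satisfying every obligation exists (e.g. badge_in=false, certify_permit=false, inspect_amendment=true, inspect_license=false, lower_boom=false, mute_channel=true, notify_statement=true, publish_schedule=true, release_detainee=true, sign_checklist=false); no atom is both obligatory and forbidden, so the set is consistent.

Consistent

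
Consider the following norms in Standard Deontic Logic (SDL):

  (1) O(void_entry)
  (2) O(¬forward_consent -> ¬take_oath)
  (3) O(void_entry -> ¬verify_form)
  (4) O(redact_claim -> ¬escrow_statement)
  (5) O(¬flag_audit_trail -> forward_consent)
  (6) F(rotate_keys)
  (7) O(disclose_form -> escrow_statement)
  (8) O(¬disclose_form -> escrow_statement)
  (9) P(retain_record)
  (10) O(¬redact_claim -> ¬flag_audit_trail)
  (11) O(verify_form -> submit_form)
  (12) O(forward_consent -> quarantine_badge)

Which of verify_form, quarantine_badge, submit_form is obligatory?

quarantine_badge

By case analysis on disclose_form: premise 7 gives O(disclose_form -> escrow_statement) and premise 8 gives O(¬disclose_form -> escrow_statement), so O(escrow_statement) either way.
Premise 4, O(redact_claim -> ¬escrow_statement), contraposes to O(escrow_statement -> ¬redact_claim); with O(escrow_statement) we get O(¬redact_claim).
Applying K to premise 10 (O(¬redact_claim -> ¬flag_audit_trail)) and O(¬redact_claim) yields O(¬flag_audit_trail).
From O(¬flag_audit_trail) and premise 5, O(¬flag_audit_trail -> forward_consent), we obtain O(forward_consent).
With premise 12, O(forward_consent -> quarantine_badge), the K-axiom yields O(quarantine_badge).
So O(quarantine_badge) holds — quarantine_badge is obligatory. None of the other listed options is made obligatory by any chain of premises.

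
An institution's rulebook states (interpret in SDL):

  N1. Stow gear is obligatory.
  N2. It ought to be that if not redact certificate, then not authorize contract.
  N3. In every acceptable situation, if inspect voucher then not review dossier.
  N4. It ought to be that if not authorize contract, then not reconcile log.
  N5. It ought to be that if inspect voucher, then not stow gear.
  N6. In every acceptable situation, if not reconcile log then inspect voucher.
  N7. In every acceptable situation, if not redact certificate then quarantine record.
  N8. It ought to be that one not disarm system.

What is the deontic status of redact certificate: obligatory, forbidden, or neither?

Obligatory

Premise 1 states O(stow_gear) outright.
The contrapositive of premise 5 (O(inspect_voucher → ¬stow_gear)) is O(stow_gear → ¬inspect_voucher), and O(stow_gear) is already established, so O(¬inspect_voucher).
The contrapositive of premise 6 (O(¬reconcile_log → inspect_voucher)) is O(¬inspect_voucher → reconcile_log), and O(¬inspect_voucher) is already established, so O(reconcile_log).
The contrapositive of premise 4 (O(¬authorize_contract → ¬reconcile_log)) is O(reconcile_log → authorize_contract), and O(reconcile_log) is already established, so O(authorize_contract).
Premise 2 is O(¬redact_certificate → ¬authorize_contract); contrapositively O(authorize_contract → redact_certificate). Since O(authorize_contract) holds, K gives O(redact_certificate).
Premises 3, 7, 8 do not contribute to this derivation.
Hence redact_certificate is obligatory.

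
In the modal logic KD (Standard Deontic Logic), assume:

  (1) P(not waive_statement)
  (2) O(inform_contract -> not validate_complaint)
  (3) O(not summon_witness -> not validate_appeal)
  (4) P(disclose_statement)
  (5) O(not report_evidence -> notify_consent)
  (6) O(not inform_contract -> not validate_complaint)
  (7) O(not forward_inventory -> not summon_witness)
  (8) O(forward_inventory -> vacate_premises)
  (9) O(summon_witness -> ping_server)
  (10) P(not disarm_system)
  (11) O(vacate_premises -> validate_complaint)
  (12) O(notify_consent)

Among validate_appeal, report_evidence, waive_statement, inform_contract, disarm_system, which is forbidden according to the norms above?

By case analysis on not inform_contract: premise 6 gives O(not inform_contract -> not validate_complaint) and premise 2 gives O(inform_contract -> not validate_complaint), so O(not validate_complaint) either way.
The contrapositive of premise 11 (O(vacate_premises -> validate_complaint)) is O(not validate_complaint -> not vacate_premises), and O(not validate_complaint) is already established, so O(not vacate_premises).
The contrapositive of premise 8 (O(forward_inventory -> vacate_premises)) is O(not vacate_premises -> not forward_inventory), and O(not vacate_premises) is already established, so O(not forward_inventory).
With premise 7, O(not forward_inventory -> not summon_witness), the K-axiom yields O(not summon_witness).
Applying K to premise 3 (O(not summon_witness -> not validate_appeal)) and O(not summon_witness) yields O(not validate_appeal).
So O(not validate_appeal) holds, i.e. validate_appeal is forbidden. None of the other listed options is forbidden under the premises.

validate_appeal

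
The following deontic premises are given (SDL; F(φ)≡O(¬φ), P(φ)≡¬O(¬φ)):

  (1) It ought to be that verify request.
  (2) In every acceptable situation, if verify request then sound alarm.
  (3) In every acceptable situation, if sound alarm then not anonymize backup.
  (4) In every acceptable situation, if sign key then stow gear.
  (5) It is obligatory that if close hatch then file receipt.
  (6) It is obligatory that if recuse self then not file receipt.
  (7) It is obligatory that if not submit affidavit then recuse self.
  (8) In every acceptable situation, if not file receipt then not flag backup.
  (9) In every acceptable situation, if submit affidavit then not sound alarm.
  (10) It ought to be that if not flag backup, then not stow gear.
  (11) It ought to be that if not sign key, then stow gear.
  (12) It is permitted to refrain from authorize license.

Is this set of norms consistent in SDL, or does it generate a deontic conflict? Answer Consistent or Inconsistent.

Inconsistent

Premises 4 and 11 cover both cases: O(sign_key → stow_gear) and O(¬sign_key → stow_gear). Since sign_key ∨ ¬sign_key is a tautology, O(stow_gear) follows.
Premise 10, O(¬flag_backup → ¬stow_gear), contraposes to O(stow_gear → flag_backup); with O(stow_gear) we get O(flag_backup).
Premise 8 is O(¬file_receipt → ¬flag_backup); contrapositively O(flag_backup → file_receipt). Since O(flag_backup) holds, K gives O(file_receipt).
Premise 6, O(recuse_self → ¬file_receipt), contraposes to O(file_receipt → ¬recuse_self); with O(file_receipt) we get O(¬recuse_self).
The contrapositive of premise 7 (O(¬submit_affidavit → recuse_self)) is O(¬recuse_self → submit_affidavit), and O(¬recuse_self) is already established, so O(submit_affidavit).
With premise 9, O(submit_affidavit → ¬sound_alarm), the K-axiom yields O(¬sound_alarm).
Premise 2, O(verify_request → sound_alarm), contraposes to O(¬sound_alarm → ¬verify_request); with O(¬sound_alarm) we get O(¬verify_request).
However, premise 1 gives O(verify_request).
We now have both O(¬verify_request) and O(verify_request) — verify_request is simultaneously obligatory and forbidden, violating the D-axiom.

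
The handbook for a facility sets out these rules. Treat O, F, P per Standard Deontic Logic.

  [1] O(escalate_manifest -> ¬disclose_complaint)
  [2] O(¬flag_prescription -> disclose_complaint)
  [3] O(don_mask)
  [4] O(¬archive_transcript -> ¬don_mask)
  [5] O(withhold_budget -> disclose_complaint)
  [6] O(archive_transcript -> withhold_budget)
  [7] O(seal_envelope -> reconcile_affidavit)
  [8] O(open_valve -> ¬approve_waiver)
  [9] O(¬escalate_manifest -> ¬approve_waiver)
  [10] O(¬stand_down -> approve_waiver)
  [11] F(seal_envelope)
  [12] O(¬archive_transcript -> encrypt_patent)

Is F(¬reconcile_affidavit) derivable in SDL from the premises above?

Premise 7 is O(seal_envelope -> reconcile_affidavit), but O(seal_envelope) is not derivable from the premises, so it does not yield O(reconcile_affidavit).
No other premise forces O(reconcile_affidavit). An ideal world satisfying every premise can still have ¬reconcile_affidavit true, so F(¬reconcile_affidavit) is not derivable.

No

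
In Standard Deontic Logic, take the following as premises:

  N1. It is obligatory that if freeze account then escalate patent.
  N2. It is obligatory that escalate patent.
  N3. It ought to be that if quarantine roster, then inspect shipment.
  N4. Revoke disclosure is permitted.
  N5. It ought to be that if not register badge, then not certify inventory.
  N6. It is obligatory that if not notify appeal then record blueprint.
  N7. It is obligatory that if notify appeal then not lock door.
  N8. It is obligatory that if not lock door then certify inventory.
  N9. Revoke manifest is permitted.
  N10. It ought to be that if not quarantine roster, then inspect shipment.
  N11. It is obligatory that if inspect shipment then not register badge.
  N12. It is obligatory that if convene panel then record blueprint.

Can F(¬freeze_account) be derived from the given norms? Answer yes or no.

No

Premise 1 is O(freeze_account → escalate_patent); even if O(escalate_patent) held, inferring O(freeze_account) would be affirming the consequent — invalid.
No other premise forces O(freeze_account). An ideal world satisfying every premise can still have ¬freeze_account true, so F(¬freeze_account) is not derivable.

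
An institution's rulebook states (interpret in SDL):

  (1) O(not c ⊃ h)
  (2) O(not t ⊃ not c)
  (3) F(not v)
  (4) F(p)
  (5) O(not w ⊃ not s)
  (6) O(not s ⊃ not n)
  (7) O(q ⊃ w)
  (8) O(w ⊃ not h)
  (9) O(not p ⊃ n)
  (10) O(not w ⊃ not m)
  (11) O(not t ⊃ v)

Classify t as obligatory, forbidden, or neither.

Premise 4, F(p), is equivalent to O(not p).
Applying K to premise 9 (O(not p ⊃ n)) and O(not p) yields O(n).
Premise 6, O(not s ⊃ not n), contraposes to O(n ⊃ s); with O(n) we get O(s).
The contrapositive of premise 5 (O(not w ⊃ not s)) is O(s ⊃ w), and O(s) is already established, so O(w).
From O(w) and premise 8, O(w ⊃ not h), we obtain O(not h).
Premise 1 is O(not c ⊃ h); contrapositively O(not h ⊃ c). Since O(not h) holds, K gives O(c).
Premise 2 is O(not t ⊃ not c); contrapositively O(c ⊃ t). Since O(c) holds, K gives O(t).
Premises 3, 7, 10, 11 do not contribute to this derivation.
Hence t is obligatory.

Obligatory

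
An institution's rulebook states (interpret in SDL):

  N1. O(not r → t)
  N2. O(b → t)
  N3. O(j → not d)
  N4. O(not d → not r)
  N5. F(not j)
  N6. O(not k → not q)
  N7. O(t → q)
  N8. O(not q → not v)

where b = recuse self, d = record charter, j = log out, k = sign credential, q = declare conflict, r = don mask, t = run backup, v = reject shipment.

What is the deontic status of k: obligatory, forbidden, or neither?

Obligatory

Premise 5, F(not j), is equivalent to O(j).
From O(j) and premise 3, O(j → not d), we obtain O(not d).
Applying K to premise 4 (O(not d → not r)) and O(not d) yields O(not r).
From O(not r) and premise 1, O(not r → t), we obtain O(t).
Applying K to premise 7 (O(t → q)) and O(t) yields O(q).
The contrapositive of premise 6 (O(not k → not q)) is O(q → k), and O(q) is already established, so O(k).
Premises 2, 8 do not contribute to this derivation.
Hence k is obligatory.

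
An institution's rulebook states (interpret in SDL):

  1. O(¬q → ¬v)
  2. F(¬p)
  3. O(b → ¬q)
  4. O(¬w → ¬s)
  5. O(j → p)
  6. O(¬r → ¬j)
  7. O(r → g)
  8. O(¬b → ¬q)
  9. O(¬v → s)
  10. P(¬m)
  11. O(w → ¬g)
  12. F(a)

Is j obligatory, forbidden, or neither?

Forbidden

Premises 3 and 8 cover both cases: O(b → ¬q) and O(¬b → ¬q). Since b ∨ ¬b is a tautology, O(¬q) follows.
Premise 1 is O(¬q → ¬v); since O(¬q), deontic closure gives O(¬v).
From O(¬v) and premise 9, O(¬v → s), we obtain O(s).
The contrapositive of premise 4 (O(¬w → ¬s)) is O(s → w), and O(s) is already established, so O(w).
Applying K to premise 11 (O(w → ¬g)) and O(w) yields O(¬g).
Premise 7, O(r → g), contraposes to O(¬g → ¬r); with O(¬g) we get O(¬r).
From O(¬r) and premise 6, O(¬r → ¬j), we obtain O(¬j).
Premises 2, 5, 10, 12 do not contribute to this derivation.
Thus O(¬j), which is F(j): j is forbidden.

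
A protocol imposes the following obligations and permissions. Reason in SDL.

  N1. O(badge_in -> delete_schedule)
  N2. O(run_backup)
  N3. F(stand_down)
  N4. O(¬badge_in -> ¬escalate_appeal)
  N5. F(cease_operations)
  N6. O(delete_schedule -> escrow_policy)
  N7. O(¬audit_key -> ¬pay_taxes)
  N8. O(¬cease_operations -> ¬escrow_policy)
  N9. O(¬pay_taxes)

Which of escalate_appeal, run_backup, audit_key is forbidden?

escalate_appeal

Premise 5 is F(cease_operations), i.e. O(¬cease_operations).
From O(¬cease_operations) and premise 8, O(¬cease_operations -> ¬escrow_policy), we obtain O(¬escrow_policy).
Premise 6 is O(delete_schedule -> escrow_policy); contrapositively O(¬escrow_policy -> ¬delete_schedule). Since O(¬escrow_policy) holds, K gives O(¬delete_schedule).
Premise 1, O(badge_in -> delete_schedule), contraposes to O(¬delete_schedule -> ¬badge_in); with O(¬delete_schedule) we get O(¬badge_in).
Premise 4 is O(¬badge_in -> ¬escalate_appeal); since O(¬badge_in), deontic closure gives O(¬escalate_appeal).
So O(¬escalate_appeal) holds, i.e. escalate_appeal is forbidden. None of the other listed options is forbidden under the premises.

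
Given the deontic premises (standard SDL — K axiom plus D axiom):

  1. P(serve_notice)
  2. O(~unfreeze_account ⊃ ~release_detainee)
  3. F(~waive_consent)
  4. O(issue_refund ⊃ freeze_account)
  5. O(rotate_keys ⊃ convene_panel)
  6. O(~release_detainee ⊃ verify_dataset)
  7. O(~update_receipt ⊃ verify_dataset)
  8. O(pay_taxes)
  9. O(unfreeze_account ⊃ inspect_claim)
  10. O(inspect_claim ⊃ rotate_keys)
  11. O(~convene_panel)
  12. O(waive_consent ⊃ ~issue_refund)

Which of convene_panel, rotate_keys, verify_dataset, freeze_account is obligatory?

verify_dataset

Premise 11 gives O(~convene_panel).
Premise 5, O(rotate_keys ⊃ convene_panel), contraposes to O(~convene_panel ⊃ ~rotate_keys); with O(~convene_panel) we get O(~rotate_keys).
The contrapositive of premise 10 (O(inspect_claim ⊃ rotate_keys)) is O(~rotate_keys ⊃ ~inspect_claim), and O(~rotate_keys) is already established, so O(~inspect_claim).
Premise 9 is O(unfreeze_account ⊃ inspect_claim); contrapositively O(~inspect_claim ⊃ ~unfreeze_account). Since O(~inspect_claim) holds, K gives O(~unfreeze_account).
With premise 2, O(~unfreeze_account ⊃ ~release_detainee), the K-axiom yields O(~release_detainee).
Applying K to premise 6 (O(~release_detainee ⊃ verify_dataset)) and O(~release_detainee) yields O(verify_dataset).
So O(verify_dataset) holds — verify_dataset is obligatory. None of the other listed options is made obligatory by any chain of premises.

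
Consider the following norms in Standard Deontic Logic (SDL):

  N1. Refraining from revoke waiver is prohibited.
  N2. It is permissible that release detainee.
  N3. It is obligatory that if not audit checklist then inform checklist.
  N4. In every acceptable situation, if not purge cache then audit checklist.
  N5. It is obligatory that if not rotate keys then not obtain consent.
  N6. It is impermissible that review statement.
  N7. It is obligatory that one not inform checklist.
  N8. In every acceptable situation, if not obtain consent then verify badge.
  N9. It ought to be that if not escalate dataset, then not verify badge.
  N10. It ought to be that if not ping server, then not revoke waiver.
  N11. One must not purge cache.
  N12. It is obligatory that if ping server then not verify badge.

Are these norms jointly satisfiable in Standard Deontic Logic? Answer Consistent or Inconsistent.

Consistent

Premise 3 is O(¬audit_checklist → inform_checklist), but O(¬audit_checklist) is not derivable from the premises, so it does not yield O(inform_checklist).
So O(inform_checklist) is not derivable, and the apparent clash with O(¬inform_checklist) does not arise.
A world satisfying every obligation exists (e.g. audit_checklist=true, escalate_dataset=false, inform_checklist=false, obtain_consent=true, ping_server=true, purge_cache=false, release_detainee=false, review_statement=false, revoke_waiver=true, rotate_keys=true, verify_badge=false); no atom is both obligatory and forbidden, so the set is consistent.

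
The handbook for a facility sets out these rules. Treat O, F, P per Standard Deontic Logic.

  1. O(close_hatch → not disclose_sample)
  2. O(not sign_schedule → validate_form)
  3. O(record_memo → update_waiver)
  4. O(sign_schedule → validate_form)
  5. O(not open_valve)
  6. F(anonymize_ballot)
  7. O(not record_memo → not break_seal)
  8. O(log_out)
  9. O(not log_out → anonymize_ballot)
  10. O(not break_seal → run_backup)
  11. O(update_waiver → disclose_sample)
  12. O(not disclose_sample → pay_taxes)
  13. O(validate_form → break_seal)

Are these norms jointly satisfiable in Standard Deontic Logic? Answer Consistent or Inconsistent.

Premise 9 is O(not log_out → anonymize_ballot), but O(not log_out) is not derivable from the premises, so it does not yield O(anonymize_ballot).
So O(anonymize_ballot) is not derivable, and the apparent clash with O(not anonymize_ballot) does not arise.
A world satisfying every obligation exists (e.g. anonymize_ballot=false, break_seal=true, close_hatch=false, disclose_sample=true, log_out=true, open_valve=false, pay_taxes=false, record_memo=true, run_backup=false, sign_schedule=false, update_waiver=true, validate_form=true); no atom is both obligatory and forbidden, so the set is consistent.

Consistent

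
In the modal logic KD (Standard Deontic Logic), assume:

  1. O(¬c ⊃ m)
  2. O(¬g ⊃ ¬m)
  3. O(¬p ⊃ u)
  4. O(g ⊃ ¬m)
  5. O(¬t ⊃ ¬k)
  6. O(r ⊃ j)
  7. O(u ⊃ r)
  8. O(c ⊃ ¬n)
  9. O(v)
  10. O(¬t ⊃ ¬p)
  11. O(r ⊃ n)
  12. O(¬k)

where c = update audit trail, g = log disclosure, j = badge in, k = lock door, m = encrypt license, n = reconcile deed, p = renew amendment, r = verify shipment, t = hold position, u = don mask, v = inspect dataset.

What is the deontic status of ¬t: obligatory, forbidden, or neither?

Forbidden

Premises 2 and 4 are O(¬g ⊃ ¬m) and O(g ⊃ ¬m); every ideal world satisfies ¬g or g, so in either case ¬m holds — hence O(¬m).
Premise 1, O(¬c ⊃ m), contraposes to O(¬m ⊃ c); with O(¬m) we get O(c).
With premise 8, O(c ⊃ ¬n), the K-axiom yields O(¬n).
The contrapositive of premise 11 (O(r ⊃ n)) is O(¬n ⊃ ¬r), and O(¬n) is already established, so O(¬r).
Premise 7, O(u ⊃ r), contraposes to O(¬r ⊃ ¬u); with O(¬r) we get O(¬u).
Premise 3 is O(¬p ⊃ u); contrapositively O(¬u ⊃ p). Since O(¬u) holds, K gives O(p).
Premise 10, O(¬t ⊃ ¬p), contraposes to O(p ⊃ t); with O(p) we get O(t).
Premises 5, 6, 9, 12 do not contribute to this derivation.
Thus O(t), which is F(¬t): ¬t is forbidden.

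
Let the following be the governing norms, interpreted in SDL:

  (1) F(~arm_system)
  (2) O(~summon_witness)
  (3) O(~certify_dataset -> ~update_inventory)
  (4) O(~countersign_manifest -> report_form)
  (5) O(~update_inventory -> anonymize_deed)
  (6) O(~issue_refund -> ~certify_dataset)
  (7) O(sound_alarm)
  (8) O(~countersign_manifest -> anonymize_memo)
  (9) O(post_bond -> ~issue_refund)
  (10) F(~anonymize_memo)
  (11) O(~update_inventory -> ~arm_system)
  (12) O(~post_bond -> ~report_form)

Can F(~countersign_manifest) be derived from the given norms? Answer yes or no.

Premise 1, F(~arm_system), is equivalent to O(arm_system).
Premise 11, O(~update_inventory -> ~arm_system), contraposes to O(arm_system -> update_inventory); with O(arm_system) we get O(update_inventory).
The contrapositive of premise 3 (O(~certify_dataset -> ~update_inventory)) is O(update_inventory -> certify_dataset), and O(update_inventory) is already established, so O(certify_dataset).
Premise 6 is O(~issue_refund -> ~certify_dataset); contrapositively O(certify_dataset -> issue_refund). Since O(certify_dataset) holds, K gives O(issue_refund).
Premise 9, O(post_bond -> ~issue_refund), contraposes to O(issue_refund -> ~post_bond); with O(issue_refund) we get O(~post_bond).
With premise 12, O(~post_bond -> ~report_form), the K-axiom yields O(~report_form).
Premise 4 is O(~countersign_manifest -> report_form); contrapositively O(~report_form -> countersign_manifest). Since O(~report_form) holds, K gives O(countersign_manifest).
Premises 2, 5, 7, 8, 10 do not contribute to this derivation.
So O(countersign_manifest) holds, i.e. F(~countersign_manifest). The claim follows.

Yes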